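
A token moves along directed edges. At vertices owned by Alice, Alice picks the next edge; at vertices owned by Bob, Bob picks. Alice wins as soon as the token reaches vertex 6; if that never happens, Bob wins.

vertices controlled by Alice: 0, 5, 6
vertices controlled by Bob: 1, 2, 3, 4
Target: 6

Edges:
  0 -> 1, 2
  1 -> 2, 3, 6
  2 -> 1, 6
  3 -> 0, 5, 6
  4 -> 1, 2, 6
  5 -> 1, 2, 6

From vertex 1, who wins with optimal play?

Bob

A0 = {6}
A1: add {5} — 5 (Alice) has 5→6.
A2 = A1; e.g. 0 (Alice) has no edge into A1. Fixed point.
1 never enters the attractor, so Bob can avoid the target forever.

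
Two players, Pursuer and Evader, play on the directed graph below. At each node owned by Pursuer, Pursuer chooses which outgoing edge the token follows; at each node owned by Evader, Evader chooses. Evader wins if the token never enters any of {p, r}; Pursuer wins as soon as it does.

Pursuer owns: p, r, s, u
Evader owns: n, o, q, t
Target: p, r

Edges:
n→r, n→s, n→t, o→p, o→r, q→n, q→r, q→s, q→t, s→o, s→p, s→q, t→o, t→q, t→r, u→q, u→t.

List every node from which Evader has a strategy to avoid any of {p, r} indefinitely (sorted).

A0 = {p, r}
A1: add {o, s} — o (Evader): all of {p, r} already in; s (Pursuer) has s→p.
A2 = A1; e.g. n (Evader) can still go to t. Fixed point.
Pursuer's attractor = {o, p, r, s}; Evader avoids the target exactly from the complement.

n, q, t, u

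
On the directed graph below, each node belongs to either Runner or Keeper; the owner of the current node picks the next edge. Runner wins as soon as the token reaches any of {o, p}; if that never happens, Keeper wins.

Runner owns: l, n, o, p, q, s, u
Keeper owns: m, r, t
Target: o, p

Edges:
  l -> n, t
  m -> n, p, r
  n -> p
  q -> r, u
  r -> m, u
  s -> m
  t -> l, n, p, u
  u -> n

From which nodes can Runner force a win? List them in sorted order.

l, n, o, p, q, t, u

A0 = {o, p}
A1: add {n} — n (Runner) has n→p.
A2: add {l, u} — l (Runner) has l→n; u (Runner) has u→n.
A3: add {q, t} — q (Runner) has q→u; t (Keeper): all of {l, n, p, u} already in.
A4 = A3; e.g. m (Keeper) can still go to r. Fixed point.
Runner's winning region = {l, n, o, p, q, t, u}.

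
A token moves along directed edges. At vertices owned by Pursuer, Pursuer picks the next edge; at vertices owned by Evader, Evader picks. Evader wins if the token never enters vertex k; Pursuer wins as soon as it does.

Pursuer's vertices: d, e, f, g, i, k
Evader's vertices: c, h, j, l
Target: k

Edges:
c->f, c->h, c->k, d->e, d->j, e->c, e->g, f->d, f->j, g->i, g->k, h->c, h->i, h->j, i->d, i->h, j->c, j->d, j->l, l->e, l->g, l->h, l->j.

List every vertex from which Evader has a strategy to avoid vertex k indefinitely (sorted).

A0 = {k}
A1: add {g} — g (Pursuer) has g→k.
A2: add {e} — e (Pursuer) has e→g.
A3: add {d} — d (Pursuer) has d→e.
A4: add {f, i} — f (Pursuer) has f→d; i (Pursuer) has i→d.
A5 = A4; e.g. c (Evader) can still go to h. Fixed point.
Pursuer's attractor = {d, e, f, g, i, k}; Evader avoids the target exactly from the complement.

c, h, j, l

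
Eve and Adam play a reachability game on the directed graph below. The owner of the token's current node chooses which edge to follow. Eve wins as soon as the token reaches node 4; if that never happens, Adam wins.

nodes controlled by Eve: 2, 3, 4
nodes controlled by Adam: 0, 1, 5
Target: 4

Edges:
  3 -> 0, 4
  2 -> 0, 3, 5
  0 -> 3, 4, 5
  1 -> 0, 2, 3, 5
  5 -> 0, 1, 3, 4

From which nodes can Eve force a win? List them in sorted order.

A0 = {4}
A1: add {3} — 3 (Eve) has 3→4.
A2: add {2} — 2 (Eve) has 2→3.
A3 = A2; e.g. 0 (Adam) can still go to 5. Fixed point.
Eve's winning region = {2, 3, 4}.

2, 3, 4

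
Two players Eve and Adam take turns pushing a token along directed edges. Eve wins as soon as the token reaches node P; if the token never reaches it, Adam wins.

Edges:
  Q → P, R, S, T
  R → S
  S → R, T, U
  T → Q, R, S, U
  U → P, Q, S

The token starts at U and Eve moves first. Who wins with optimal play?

Eve

Track states (vertex, player-to-move).
A0 = {(P,Eve), (P,Adam)}
A1: add {(Q,Eve), (U,Eve)}.
(U,Eve) ∈ A1 ⇒ Eve forces the target.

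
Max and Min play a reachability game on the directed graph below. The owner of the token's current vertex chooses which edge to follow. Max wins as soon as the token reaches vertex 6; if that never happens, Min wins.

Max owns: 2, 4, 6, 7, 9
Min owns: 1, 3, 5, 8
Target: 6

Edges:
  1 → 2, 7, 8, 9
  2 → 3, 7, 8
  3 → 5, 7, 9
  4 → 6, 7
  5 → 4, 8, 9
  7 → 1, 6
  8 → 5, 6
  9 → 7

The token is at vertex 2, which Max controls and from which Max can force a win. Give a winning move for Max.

7

A0 = {6}
A1: add {4, 7} — 4 (Max) has 4→6; 7 (Max) has 7→6.
A2: add {2, 9} — 2 (Max) has 2→7; 9 (Max) has 9→7.
A3 = A2; e.g. 1 (Min) can still go to 8. Fixed point.
From 2, successor 7 is in the attractor (rank 1); the other successors 3, 8 are not.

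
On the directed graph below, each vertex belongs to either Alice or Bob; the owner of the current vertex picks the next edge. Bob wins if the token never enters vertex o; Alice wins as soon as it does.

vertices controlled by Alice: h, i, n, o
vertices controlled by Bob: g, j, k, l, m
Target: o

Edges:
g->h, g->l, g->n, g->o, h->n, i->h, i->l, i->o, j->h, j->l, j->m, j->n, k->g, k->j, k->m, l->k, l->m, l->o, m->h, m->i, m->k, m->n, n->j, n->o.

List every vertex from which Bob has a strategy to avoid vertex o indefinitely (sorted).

A0 = {o}
A1: add {i, n} — i (Alice) has i→o; n (Alice) has n→o.
A2: add {h} — h (Alice) has h→n.
A3 = A2; e.g. g (Bob) can still go to l. Fixed point.
Alice's attractor = {h, i, n, o}; Bob avoids the target exactly from the complement.

g, j, k, l, m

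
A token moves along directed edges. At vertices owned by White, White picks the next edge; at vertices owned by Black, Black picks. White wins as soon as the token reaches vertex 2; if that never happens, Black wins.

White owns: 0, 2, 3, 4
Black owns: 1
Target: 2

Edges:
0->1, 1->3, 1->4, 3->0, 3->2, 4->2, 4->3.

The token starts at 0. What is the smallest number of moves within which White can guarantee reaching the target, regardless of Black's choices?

A0 = {2}
A1: add {3, 4} — 3 (White) has 3→2; 4 (White) has 4→2.
A2: add {1} — 1 (Black): all of {3, 4} already in.
A3: add {0} — 0 (White) has 0→1.
A3 = all vertices. Fixed point.
0 enters the attractor at level 3, so White can force the target in 3 moves from there.

3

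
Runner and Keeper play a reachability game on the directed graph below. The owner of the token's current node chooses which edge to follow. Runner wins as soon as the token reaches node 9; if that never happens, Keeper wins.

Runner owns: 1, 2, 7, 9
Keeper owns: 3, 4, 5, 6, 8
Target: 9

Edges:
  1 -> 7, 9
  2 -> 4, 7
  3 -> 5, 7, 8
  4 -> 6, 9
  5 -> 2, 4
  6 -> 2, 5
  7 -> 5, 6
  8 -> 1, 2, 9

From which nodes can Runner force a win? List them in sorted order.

A0 = {9}
A1: add {1} — 1 (Runner) has 1→9.
A2 = A1; e.g. 2 (Runner) has no edge into A1. Fixed point.
Runner's winning region = {1, 9}.

1, 9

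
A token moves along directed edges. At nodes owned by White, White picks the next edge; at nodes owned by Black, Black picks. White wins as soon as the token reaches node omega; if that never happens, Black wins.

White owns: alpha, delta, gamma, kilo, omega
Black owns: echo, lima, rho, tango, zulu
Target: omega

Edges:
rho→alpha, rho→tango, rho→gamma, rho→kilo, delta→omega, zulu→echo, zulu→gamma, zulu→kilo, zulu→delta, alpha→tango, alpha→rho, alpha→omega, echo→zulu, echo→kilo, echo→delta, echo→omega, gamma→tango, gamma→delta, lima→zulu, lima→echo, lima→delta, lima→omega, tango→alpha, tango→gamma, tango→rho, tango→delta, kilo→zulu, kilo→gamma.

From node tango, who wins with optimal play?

Black

A0 = {omega}
A1: add {alpha, delta} — alpha (White) has alpha→omega; delta (White) has delta→omega.
A2: add {gamma} — gamma (White) has gamma→delta.
A3: add {kilo} — kilo (White) has kilo→gamma.
A4 = A3; e.g. zulu (Black) can still go to echo. Fixed point.
tango never enters the attractor, so Black can avoid the target forever.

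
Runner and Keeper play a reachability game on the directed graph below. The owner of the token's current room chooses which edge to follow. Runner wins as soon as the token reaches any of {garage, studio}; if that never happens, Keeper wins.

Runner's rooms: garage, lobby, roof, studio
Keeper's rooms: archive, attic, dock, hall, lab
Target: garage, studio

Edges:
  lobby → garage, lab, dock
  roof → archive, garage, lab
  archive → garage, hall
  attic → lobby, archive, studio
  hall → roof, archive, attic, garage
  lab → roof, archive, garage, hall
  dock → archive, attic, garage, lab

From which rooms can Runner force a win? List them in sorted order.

A0 = {garage, studio}
A1: add {lobby, roof} — lobby (Runner) has lobby→garage; roof (Runner) has roof→garage.
A2 = A1; e.g. archive (Keeper) can still go to hall. Fixed point.
Runner's winning region = {garage, lobby, roof, studio}.

garage, lobby, roof, studio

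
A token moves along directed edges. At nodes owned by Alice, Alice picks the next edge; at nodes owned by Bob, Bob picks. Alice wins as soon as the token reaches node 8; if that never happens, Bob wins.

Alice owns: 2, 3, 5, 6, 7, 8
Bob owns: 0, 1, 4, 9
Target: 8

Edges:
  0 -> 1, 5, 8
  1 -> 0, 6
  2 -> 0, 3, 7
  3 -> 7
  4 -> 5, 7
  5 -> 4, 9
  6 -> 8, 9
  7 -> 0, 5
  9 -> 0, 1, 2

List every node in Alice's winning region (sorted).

6, 8

A0 = {8}
A1: add {6} — 6 (Alice) has 6→8.
A2 = A1; e.g. 0 (Bob) can still go to 1. Fixed point.
Alice's winning region = {6, 8}.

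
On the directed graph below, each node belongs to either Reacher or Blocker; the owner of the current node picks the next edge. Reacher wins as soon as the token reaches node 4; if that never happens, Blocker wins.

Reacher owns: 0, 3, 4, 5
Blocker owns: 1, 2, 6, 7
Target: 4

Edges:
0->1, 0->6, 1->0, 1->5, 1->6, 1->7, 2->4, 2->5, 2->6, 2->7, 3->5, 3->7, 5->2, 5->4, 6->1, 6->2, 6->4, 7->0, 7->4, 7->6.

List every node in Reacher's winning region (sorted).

3, 4, 5

A0 = {4}
A1: add {5} — 5 (Reacher) has 5→4.
A2: add {3} — 3 (Reacher) has 3→5.
A3 = A2; e.g. 0 (Reacher) has no edge into A2. Fixed point.
Reacher's winning region = {3, 4, 5}.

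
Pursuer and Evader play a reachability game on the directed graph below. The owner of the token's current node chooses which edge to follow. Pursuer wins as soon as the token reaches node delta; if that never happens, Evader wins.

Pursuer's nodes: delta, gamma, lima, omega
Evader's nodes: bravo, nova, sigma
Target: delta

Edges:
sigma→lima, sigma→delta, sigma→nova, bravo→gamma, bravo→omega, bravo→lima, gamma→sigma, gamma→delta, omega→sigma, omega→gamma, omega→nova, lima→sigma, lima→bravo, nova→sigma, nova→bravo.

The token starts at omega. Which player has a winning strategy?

Pursuer

A0 = {delta}
A1: add {gamma} — gamma (Pursuer) has gamma→delta.
A2: add {omega} — omega (Pursuer) has omega→gamma.
A3 = A2; e.g. sigma (Evader) can still go to lima. Fixed point.
omega ∈ A2, so Pursuer can force the target.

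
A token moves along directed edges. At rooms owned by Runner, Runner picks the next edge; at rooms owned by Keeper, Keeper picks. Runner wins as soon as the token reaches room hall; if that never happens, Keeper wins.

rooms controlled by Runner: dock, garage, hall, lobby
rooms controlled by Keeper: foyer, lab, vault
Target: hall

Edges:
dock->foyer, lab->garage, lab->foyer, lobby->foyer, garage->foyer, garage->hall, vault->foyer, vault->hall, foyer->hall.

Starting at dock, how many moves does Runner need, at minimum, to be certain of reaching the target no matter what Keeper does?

A0 = {hall}
A1: add {foyer, garage} — garage (Runner) has garage→hall; foyer (Keeper): all of {hall} already in.
A2: add {dock, lab, lobby, vault} — dock (Runner) has dock→foyer; lab (Keeper): all of {garage, foyer} already in; lobby (Runner) has lobby→foyer; vault (Keeper): all of {foyer, hall} already in.
A2 = all vertices. Fixed point.
dock enters the attractor at level 2, so Runner can force the target in 2 moves from there.

2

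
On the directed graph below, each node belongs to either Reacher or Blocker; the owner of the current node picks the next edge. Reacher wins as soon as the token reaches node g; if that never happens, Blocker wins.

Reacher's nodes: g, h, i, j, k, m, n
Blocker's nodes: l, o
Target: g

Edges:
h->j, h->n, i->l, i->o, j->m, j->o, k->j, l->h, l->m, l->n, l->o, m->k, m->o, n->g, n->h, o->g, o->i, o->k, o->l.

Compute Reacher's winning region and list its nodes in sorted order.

g, h, n

A0 = {g}
A1: add {n} — n (Reacher) has n→g.
A2: add {h} — h (Reacher) has h→n.
A3 = A2; e.g. i (Reacher) has no edge into A2. Fixed point.
Reacher's winning region = {g, h, n}.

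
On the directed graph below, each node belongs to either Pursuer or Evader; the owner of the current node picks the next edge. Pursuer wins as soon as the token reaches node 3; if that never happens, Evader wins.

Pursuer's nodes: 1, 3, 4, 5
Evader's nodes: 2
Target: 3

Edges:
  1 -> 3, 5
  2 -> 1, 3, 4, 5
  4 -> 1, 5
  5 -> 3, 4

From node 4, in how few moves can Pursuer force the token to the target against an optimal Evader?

2

A0 = {3}
A1: add {1, 5} — 1 (Pursuer) has 1→3; 5 (Pursuer) has 5→3.
A2: add {4} — 4 (Pursuer) has 4→1.
4 enters the attractor at level 2, so Pursuer can force the target in 2 moves from there.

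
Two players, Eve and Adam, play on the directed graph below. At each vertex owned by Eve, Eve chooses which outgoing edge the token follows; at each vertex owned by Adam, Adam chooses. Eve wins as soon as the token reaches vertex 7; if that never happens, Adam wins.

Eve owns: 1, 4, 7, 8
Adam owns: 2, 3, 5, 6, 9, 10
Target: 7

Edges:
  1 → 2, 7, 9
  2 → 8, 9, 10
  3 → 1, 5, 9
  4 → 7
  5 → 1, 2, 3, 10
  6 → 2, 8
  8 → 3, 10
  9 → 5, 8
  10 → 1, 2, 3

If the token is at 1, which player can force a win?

Eve

A0 = {7}
A1: add {1, 4} — 1 (Eve) has 1→7; 4 (Eve) has 4→7.
A2 = A1; e.g. 2 (Adam) can still go to 8. Fixed point.
1 ∈ A1, so Eve can force the target.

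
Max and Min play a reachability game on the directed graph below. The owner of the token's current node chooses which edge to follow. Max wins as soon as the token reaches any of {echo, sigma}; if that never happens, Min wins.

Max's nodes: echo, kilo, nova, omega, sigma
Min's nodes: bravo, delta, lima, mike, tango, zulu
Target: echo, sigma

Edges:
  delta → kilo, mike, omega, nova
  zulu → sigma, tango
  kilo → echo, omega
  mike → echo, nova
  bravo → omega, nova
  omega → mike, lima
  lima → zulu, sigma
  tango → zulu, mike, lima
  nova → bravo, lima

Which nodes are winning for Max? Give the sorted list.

A0 = {echo, sigma}
A1: add {kilo} — kilo (Max) has kilo→echo.
A2 = A1; e.g. delta (Min) can still go to mike. Fixed point.
Max's winning region = {echo, kilo, sigma}.

echo, kilo, sigma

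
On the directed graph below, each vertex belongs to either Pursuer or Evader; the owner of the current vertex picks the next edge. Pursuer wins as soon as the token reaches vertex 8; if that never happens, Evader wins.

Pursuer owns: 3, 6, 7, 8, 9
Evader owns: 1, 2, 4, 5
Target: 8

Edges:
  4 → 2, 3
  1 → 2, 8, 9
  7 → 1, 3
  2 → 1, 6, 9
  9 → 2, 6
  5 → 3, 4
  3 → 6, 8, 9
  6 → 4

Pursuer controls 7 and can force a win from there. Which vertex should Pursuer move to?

A0 = {8}
A1: add {3} — 3 (Pursuer) has 3→8.
A2: add {7} — 7 (Pursuer) has 7→3.
A3 = A2; e.g. 1 (Evader) can still go to 2. Fixed point.
From 7, successor 3 is in the attractor (rank 1); the other successor 1 is not.

3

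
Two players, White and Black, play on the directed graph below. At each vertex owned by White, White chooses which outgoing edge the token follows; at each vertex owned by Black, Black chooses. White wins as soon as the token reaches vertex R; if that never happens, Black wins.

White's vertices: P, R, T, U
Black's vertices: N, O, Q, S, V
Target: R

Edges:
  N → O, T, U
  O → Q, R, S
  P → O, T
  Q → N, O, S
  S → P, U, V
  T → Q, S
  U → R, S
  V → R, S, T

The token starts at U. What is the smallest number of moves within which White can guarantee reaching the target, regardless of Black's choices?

1

A0 = {R}
A1: add {U} — U (White) has U→R.
A2 = A1; e.g. N (Black) can still go to O. Fixed point.
U enters the attractor at level 1, so White can force the target in 1 move from there.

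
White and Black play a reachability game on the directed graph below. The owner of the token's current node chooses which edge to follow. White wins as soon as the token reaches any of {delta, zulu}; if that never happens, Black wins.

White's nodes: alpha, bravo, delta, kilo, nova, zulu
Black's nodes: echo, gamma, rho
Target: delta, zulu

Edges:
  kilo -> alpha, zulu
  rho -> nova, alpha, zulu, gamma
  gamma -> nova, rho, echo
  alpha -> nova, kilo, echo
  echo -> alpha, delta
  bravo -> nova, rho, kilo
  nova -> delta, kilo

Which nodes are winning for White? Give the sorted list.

A0 = {delta, zulu}
A1: add {kilo, nova} — nova (White) has nova→delta; kilo (White) has kilo→zulu.
A2: add {alpha, bravo} — bravo (White) has bravo→nova; alpha (White) has alpha→nova.
A3: add {echo} — echo (Black): all of {alpha, delta} already in.
A4 = A3; e.g. rho (Black) can still go to gamma. Fixed point.
White's winning region = {alpha, bravo, delta, echo, kilo, nova, zulu}.

alpha, bravo, delta, echo, kilo, nova, zulu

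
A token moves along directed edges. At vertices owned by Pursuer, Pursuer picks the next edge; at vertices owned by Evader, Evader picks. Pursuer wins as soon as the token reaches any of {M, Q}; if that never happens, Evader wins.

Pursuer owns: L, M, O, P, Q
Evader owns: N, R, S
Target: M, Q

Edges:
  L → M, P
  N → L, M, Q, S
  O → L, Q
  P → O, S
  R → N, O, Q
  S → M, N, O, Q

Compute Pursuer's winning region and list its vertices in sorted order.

A0 = {M, Q}
A1: add {L, O} — L (Pursuer) has L→M; O (Pursuer) has O→Q.
A2: add {P} — P (Pursuer) has P→O.
A3 = A2; e.g. N (Evader) can still go to S. Fixed point.
Pursuer's winning region = {L, M, O, P, Q}.

L, M, O, P, Q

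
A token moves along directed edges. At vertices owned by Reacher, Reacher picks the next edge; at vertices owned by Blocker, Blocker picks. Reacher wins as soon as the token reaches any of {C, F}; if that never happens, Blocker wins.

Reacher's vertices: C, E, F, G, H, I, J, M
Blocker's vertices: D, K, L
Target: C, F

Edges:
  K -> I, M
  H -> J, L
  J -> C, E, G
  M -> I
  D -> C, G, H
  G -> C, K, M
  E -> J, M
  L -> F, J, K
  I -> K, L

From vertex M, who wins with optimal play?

A0 = {C, F}
A1: add {G, J} — G (Reacher) has G→C; J (Reacher) has J→C.
A2: add {E, H} — E (Reacher) has E→J; H (Reacher) has H→J.
A3: add {D} — D (Blocker): all of {C, G, H} already in.
A4 = A3; e.g. I (Reacher) has no edge into A3. Fixed point.
M never enters the attractor, so Blocker can avoid the target forever.

Blocker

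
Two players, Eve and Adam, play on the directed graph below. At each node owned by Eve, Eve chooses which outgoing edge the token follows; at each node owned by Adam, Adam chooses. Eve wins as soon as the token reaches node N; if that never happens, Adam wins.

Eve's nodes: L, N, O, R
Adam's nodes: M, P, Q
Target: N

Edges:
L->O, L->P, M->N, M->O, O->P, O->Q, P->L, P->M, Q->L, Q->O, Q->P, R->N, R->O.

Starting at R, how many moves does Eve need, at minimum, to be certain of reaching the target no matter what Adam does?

1

A0 = {N}
A1: add {R} — R (Eve) has R→N.
A2 = A1; e.g. L (Eve) has no edge into A1. Fixed point.
R enters the attractor at level 1, so Eve can force the target in 1 move from there.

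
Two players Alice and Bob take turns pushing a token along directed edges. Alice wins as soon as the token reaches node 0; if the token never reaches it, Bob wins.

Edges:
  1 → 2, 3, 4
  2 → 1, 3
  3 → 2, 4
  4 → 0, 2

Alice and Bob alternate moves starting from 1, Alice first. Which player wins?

Track states (vertex, player-to-move).
A0 = {(0,Alice), (0,Bob)}
A1: add {(4,Alice)}.
A2 = A1; e.g. (1,Alice) stays out. (1,Alice) never enters ⇒ Bob avoids the target.

Bob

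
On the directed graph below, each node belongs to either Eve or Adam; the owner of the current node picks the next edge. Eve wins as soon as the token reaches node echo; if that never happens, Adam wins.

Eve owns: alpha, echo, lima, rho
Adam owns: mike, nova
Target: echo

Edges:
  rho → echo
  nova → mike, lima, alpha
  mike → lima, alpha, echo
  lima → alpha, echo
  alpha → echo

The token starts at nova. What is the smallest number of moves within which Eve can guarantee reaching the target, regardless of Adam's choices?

3

A0 = {echo}
A1: add {alpha, lima, rho} — rho (Eve) has rho→echo; lima (Eve) has lima→echo; alpha (Eve) has alpha→echo.
A2: add {mike} — mike (Adam): all of {lima, alpha, echo} already in.
A3: add {nova} — nova (Adam): all of {mike, lima, alpha} already in.
A3 = all vertices. Fixed point.
nova enters the attractor at level 3, so Eve can force the target in 3 moves from there.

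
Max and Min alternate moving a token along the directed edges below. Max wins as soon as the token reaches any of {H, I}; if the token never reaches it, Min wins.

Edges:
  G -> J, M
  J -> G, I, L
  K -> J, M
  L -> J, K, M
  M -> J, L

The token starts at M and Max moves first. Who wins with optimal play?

Min

Track states (vertex, player-to-move).
A0 = {(H,Max), (H,Min), (I,Max), (I,Min)}
A1: add {(J,Max)}.
A2 = A1; e.g. (G,Max) stays out. (M,Max) never enters ⇒ Min avoids the target.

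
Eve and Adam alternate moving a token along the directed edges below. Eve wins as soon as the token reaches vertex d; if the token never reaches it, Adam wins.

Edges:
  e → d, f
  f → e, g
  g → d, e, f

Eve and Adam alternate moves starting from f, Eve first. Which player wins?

Track states (vertex, player-to-move).
A0 = {(d,Eve), (d,Adam)}
A1: add {(e,Eve), (g,Eve)}.
A2: add {(f,Adam)}.
A3 = A2; e.g. (e,Adam) stays out. (f,Eve) never enters ⇒ Adam avoids the target.

Adam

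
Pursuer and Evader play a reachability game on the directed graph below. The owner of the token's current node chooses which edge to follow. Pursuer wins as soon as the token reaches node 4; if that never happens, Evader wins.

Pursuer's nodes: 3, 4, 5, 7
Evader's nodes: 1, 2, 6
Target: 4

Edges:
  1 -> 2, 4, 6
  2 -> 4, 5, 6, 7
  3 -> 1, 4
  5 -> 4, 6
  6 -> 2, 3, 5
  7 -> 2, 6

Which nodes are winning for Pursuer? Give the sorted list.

A0 = {4}
A1: add {3, 5} — 3 (Pursuer) has 3→4; 5 (Pursuer) has 5→4.
A2 = A1; e.g. 1 (Evader) can still go to 2. Fixed point.
Pursuer's winning region = {3, 4, 5}.

3, 4, 5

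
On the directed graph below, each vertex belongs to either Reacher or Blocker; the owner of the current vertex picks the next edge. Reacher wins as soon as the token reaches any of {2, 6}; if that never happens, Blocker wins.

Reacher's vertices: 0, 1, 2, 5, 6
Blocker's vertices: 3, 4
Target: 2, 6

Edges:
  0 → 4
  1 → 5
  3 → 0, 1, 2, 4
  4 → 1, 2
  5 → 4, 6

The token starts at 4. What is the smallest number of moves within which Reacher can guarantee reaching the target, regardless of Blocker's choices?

A0 = {2, 6}
A1: add {5} — 5 (Reacher) has 5→6.
A2: add {1} — 1 (Reacher) has 1→5.
A3: add {4} — 4 (Blocker): all of {1, 2} already in.
4 enters the attractor at level 3, so Reacher can force the target in 3 moves from there.

3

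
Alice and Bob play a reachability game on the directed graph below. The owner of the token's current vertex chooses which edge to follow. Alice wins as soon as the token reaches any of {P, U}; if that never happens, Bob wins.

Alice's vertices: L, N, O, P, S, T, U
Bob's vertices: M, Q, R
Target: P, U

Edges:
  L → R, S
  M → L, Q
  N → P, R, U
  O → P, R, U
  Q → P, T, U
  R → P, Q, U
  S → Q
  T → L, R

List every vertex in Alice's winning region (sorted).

A0 = {P, U}
A1: add {N, O} — N (Alice) has N→P; O (Alice) has O→P.
A2 = A1; e.g. L (Alice) has no edge into A1. Fixed point.
Alice's winning region = {N, O, P, U}.

N, O, P, U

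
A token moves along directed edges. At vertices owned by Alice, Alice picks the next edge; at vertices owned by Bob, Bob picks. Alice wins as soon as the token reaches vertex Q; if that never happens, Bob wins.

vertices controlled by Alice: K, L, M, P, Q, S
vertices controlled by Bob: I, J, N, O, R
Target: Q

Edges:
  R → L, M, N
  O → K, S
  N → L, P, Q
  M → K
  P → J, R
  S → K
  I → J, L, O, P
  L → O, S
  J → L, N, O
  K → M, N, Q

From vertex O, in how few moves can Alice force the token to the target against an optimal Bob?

3

A0 = {Q}
A1: add {K} — K (Alice) has K→Q.
A2: add {M, S} — M (Alice) has M→K; S (Alice) has S→K.
A3: add {L, O} — L (Alice) has L→S; O (Bob): all of {K, S} already in.
A4 = A3; e.g. I (Bob) can still go to J. Fixed point.
O enters the attractor at level 3, so Alice can force the target in 3 moves from there.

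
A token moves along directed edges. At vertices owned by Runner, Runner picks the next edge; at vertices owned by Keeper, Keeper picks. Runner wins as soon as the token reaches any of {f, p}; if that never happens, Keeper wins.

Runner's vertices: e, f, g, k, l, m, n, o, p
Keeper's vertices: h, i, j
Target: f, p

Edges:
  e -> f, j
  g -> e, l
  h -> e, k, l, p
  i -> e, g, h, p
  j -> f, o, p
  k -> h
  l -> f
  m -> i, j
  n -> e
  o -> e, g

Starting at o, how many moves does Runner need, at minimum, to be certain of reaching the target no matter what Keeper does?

A0 = {f, p}
A1: add {e, l} — e (Runner) has e→f; l (Runner) has l→f.
A2: add {g, n, o} — g (Runner) has g→e; n (Runner) has n→e; o (Runner) has o→e.
o enters the attractor at level 2, so Runner can force the target in 2 moves from there.

2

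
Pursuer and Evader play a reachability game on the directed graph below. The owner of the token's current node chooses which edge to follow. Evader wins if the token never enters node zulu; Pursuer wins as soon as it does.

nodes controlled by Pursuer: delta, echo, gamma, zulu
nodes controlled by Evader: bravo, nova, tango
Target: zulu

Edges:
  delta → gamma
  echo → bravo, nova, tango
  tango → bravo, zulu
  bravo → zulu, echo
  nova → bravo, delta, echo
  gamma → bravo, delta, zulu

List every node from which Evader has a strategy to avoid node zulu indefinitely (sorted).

A0 = {zulu}
A1: add {gamma} — gamma (Pursuer) has gamma→zulu.
A2: add {delta} — delta (Pursuer) has delta→gamma.
A3 = A2; e.g. bravo (Evader) can still go to echo. Fixed point.
Pursuer's attractor = {delta, gamma, zulu}; Evader avoids the target exactly from the complement.

bravo, echo, nova, tango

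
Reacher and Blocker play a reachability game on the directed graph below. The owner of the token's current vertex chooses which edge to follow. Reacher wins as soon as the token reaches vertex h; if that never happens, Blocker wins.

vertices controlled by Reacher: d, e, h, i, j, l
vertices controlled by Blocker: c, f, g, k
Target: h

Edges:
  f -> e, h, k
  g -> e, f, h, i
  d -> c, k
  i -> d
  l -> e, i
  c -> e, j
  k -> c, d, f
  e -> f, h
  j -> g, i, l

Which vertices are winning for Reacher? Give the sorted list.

c, d, e, h, i, j, l

A0 = {h}
A1: add {e} — e (Reacher) has e→h.
A2: add {l} — l (Reacher) has l→e.
A3: add {j} — j (Reacher) has j→l.
A4: add {c} — c (Blocker): all of {e, j} already in.
A5: add {d} — d (Reacher) has d→c.
A6: add {i} — i (Reacher) has i→d.
A7 = A6; e.g. f (Blocker) can still go to k. Fixed point.
Reacher's winning region = {c, d, e, h, i, j, l}.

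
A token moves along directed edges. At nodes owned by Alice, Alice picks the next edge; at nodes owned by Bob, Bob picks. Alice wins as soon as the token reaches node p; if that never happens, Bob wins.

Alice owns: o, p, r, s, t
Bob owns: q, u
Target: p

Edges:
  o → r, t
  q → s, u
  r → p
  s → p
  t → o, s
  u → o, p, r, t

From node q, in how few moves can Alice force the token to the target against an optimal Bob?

A0 = {p}
A1: add {r, s} — r (Alice) has r→p; s (Alice) has s→p.
A2: add {o, t} — o (Alice) has o→r; t (Alice) has t→s.
A3: add {u} — u (Bob): all of {o, p, r, t} already in.
A4: add {q} — q (Bob): all of {s, u} already in.
A4 = all vertices. Fixed point.
q enters the attractor at level 4, so Alice can force the target in 4 moves from there.

4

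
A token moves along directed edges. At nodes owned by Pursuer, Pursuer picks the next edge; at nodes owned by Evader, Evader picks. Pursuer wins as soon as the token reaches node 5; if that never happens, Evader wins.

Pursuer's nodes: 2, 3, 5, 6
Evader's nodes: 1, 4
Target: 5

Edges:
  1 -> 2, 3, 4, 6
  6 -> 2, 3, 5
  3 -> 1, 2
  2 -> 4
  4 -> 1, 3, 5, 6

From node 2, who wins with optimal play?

Evader

A0 = {5}
A1: add {6} — 6 (Pursuer) has 6→5.
A2 = A1; e.g. 1 (Evader) can still go to 2. Fixed point.
2 never enters the attractor, so Evader can avoid the target forever.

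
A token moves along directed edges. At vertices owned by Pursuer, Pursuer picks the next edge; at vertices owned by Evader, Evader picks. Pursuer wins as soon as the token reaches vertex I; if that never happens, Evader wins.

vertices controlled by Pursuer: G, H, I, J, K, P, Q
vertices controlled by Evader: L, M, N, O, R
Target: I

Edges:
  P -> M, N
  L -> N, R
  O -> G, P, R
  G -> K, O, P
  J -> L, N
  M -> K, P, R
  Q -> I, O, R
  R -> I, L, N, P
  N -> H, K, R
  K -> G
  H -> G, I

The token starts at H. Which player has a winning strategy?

Pursuer

A0 = {I}
A1: add {H, Q} — H (Pursuer) has H→I; Q (Pursuer) has Q→I.
A2 = A1; e.g. G (Pursuer) has no edge into A1. Fixed point.
H ∈ A1, so Pursuer can force the target.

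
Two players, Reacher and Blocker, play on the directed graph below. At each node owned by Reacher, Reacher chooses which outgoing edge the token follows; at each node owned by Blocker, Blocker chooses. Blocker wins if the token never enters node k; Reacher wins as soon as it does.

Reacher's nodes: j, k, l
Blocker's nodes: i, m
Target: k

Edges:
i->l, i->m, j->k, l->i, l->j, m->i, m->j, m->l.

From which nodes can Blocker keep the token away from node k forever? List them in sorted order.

A0 = {k}
A1: add {j} — j (Reacher) has j→k.
A2: add {l} — l (Reacher) has l→j.
A3 = A2; e.g. i (Blocker) can still go to m. Fixed point.
Reacher's attractor = {j, k, l}; Blocker avoids the target exactly from the complement.

i, m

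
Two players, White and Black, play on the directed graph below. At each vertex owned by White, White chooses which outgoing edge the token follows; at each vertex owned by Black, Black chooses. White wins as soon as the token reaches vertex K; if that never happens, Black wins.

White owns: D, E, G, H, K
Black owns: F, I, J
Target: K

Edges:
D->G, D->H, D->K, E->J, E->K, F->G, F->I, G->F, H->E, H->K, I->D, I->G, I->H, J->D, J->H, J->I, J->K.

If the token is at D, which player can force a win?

A0 = {K}
A1: add {D, E, H} — D (White) has D→K; E (White) has E→K; H (White) has H→K.
A2 = A1; e.g. F (Black) can still go to G. Fixed point.
D ∈ A1, so White can force the target.

White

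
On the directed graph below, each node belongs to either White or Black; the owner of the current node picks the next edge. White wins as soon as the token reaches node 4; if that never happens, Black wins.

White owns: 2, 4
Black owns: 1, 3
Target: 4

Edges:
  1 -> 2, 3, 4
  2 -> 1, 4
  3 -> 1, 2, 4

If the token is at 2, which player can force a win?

A0 = {4}
A1: add {2} — 2 (White) has 2→4.
A2 = A1; e.g. 1 (Black) can still go to 3. Fixed point.
2 ∈ A1, so White can force the target.

White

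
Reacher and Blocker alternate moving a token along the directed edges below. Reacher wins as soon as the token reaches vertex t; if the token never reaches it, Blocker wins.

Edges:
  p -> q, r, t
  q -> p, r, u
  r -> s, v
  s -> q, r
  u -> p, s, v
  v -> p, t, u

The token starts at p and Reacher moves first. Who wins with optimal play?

Track states (vertex, player-to-move).
A0 = {(t,Reacher), (t,Blocker)}
A1: add {(p,Reacher), (v,Reacher)}.
(p,Reacher) ∈ A1 ⇒ Reacher forces the target.

Reacher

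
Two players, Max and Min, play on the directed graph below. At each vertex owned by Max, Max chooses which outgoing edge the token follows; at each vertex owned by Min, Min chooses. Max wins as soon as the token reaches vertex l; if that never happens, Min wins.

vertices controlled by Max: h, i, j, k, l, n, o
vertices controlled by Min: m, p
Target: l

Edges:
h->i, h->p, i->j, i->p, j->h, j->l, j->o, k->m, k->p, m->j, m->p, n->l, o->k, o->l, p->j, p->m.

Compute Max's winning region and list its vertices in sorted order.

A0 = {l}
A1: add {j, n, o} — j (Max) has j→l; n (Max) has n→l; o (Max) has o→l.
A2: add {i} — i (Max) has i→j.
A3: add {h} — h (Max) has h→i.
A4 = A3; e.g. k (Max) has no edge into A3. Fixed point.
Max's winning region = {h, i, j, l, n, o}.

h, i, j, l, n, o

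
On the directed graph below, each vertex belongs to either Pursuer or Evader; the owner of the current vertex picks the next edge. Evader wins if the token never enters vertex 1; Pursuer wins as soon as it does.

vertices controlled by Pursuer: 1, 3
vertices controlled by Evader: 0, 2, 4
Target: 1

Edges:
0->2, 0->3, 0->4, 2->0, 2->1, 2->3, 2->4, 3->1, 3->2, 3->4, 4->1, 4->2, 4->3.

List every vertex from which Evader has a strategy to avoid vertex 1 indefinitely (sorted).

A0 = {1}
A1: add {3} — 3 (Pursuer) has 3→1.
A2 = A1; e.g. 0 (Evader) can still go to 2. Fixed point.
Pursuer's attractor = {1, 3}; Evader avoids the target exactly from the complement.

0, 2, 4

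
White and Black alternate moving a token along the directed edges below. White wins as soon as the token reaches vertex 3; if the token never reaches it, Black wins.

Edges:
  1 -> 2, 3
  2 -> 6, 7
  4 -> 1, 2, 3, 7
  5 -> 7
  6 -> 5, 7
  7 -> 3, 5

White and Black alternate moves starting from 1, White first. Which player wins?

Track states (vertex, player-to-move).
A0 = {(3,White), (3,Black)}
A1: add {(1,White), (4,White), (7,White)}.
(1,White) ∈ A1 ⇒ White forces the target.

White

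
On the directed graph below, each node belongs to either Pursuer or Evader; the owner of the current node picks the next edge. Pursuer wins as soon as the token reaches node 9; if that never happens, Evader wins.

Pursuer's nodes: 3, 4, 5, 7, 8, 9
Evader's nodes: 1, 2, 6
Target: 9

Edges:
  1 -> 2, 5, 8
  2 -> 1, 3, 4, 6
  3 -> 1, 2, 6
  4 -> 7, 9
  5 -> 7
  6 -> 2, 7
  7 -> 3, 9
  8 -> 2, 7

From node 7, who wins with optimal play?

Pursuer

A0 = {9}
A1: add {4, 7} — 4 (Pursuer) has 4→9; 7 (Pursuer) has 7→9.
7 ∈ A1, so Pursuer can force the target.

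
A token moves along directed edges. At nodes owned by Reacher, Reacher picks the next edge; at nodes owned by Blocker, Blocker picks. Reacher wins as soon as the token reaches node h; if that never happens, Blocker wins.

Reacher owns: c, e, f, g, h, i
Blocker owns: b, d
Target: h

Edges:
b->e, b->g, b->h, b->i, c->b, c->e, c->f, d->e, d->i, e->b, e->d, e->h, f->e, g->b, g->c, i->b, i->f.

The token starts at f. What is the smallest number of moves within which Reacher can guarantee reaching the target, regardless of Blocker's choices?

2

A0 = {h}
A1: add {e} — e (Reacher) has e→h.
A2: add {c, f} — c (Reacher) has c→e; f (Reacher) has f→e.
f enters the attractor at level 2, so Reacher can force the target in 2 moves from there.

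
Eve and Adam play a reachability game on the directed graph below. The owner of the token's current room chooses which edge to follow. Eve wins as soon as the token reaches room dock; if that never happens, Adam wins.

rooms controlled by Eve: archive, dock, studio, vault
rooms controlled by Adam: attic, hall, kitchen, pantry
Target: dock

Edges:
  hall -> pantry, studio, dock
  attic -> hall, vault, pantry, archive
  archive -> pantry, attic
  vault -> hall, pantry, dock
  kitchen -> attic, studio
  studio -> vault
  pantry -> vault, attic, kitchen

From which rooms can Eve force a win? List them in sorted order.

dock, studio, vault

A0 = {dock}
A1: add {vault} — vault (Eve) has vault→dock.
A2: add {studio} — studio (Eve) has studio→vault.
A3 = A2; e.g. hall (Adam) can still go to pantry. Fixed point.
Eve's winning region = {dock, studio, vault}.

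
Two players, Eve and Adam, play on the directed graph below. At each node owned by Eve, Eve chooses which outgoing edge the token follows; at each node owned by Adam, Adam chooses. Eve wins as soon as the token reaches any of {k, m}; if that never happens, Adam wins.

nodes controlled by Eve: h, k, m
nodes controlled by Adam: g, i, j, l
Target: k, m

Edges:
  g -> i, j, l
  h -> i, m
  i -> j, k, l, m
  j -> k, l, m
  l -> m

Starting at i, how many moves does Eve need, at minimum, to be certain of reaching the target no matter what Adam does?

A0 = {k, m}
A1: add {h, l} — h (Eve) has h→m; l (Adam): all of {m} already in.
A2: add {j} — j (Adam): all of {k, l, m} already in.
A3: add {i} — i (Adam): all of {j, k, l, m} already in.
i enters the attractor at level 3, so Eve can force the target in 3 moves from there.

3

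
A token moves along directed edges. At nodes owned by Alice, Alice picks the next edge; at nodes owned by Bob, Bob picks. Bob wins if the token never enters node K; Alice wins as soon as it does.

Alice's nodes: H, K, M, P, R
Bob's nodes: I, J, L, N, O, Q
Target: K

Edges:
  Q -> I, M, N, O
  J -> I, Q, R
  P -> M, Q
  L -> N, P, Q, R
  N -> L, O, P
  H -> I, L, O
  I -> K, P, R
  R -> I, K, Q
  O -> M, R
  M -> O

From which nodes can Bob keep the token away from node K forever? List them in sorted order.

H, I, J, L, M, N, O, P, Q

A0 = {K}
A1: add {R} — R (Alice) has R→K.
A2 = A1; e.g. H (Alice) has no edge into A1. Fixed point.
Alice's attractor = {K, R}; Bob avoids the target exactly from the complement.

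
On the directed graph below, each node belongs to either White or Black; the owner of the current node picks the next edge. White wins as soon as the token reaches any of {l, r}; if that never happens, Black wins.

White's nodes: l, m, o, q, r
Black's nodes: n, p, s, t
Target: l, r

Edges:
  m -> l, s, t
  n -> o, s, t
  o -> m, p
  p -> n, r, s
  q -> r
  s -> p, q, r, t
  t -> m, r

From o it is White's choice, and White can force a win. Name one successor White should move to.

m

A0 = {l, r}
A1: add {m, q} — m (White) has m→l; q (White) has q→r.
A2: add {o, t} — o (White) has o→m; t (Black): all of {m, r} already in.
A3 = A2; e.g. n (Black) can still go to s. Fixed point.
From o, successor m is in the attractor (rank 1); the other successor p is not.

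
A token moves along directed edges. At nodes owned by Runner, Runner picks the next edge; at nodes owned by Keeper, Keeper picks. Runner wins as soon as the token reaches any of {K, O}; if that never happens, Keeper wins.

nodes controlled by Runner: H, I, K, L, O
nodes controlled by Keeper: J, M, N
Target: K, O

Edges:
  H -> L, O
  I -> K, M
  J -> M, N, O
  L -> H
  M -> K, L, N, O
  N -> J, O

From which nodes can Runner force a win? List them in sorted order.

H, I, K, L, O

A0 = {K, O}
A1: add {H, I} — H (Runner) has H→O; I (Runner) has I→K.
A2: add {L} — L (Runner) has L→H.
A3 = A2; e.g. J (Keeper) can still go to M. Fixed point.
Runner's winning region = {H, I, K, L, O}.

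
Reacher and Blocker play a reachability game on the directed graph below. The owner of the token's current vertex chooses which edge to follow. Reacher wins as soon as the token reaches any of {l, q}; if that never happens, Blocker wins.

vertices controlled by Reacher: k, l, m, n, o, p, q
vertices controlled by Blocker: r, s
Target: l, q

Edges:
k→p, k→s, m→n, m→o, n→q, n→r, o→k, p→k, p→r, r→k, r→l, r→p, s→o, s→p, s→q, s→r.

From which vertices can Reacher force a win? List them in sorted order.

l, m, n, q

A0 = {l, q}
A1: add {n} — n (Reacher) has n→q.
A2: add {m} — m (Reacher) has m→n.
A3 = A2; e.g. k (Reacher) has no edge into A2. Fixed point.
Reacher's winning region = {l, m, n, q}.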